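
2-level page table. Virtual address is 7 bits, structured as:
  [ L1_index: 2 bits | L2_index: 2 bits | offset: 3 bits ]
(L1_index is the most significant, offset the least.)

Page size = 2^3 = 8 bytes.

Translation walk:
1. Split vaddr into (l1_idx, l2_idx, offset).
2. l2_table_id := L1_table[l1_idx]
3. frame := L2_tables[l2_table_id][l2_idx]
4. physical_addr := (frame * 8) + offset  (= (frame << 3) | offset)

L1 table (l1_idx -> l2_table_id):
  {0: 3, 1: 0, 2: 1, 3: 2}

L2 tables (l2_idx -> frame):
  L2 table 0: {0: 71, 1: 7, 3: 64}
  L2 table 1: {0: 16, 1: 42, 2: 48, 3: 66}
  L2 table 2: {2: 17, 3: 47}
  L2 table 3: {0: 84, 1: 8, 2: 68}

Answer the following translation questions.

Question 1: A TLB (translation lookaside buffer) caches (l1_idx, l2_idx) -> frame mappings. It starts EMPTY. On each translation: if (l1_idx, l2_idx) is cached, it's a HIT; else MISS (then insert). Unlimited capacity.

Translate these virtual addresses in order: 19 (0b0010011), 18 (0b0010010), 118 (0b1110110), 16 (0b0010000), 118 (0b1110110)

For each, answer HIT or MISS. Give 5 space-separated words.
vaddr=19: (0,2) not in TLB -> MISS, insert
vaddr=18: (0,2) in TLB -> HIT
vaddr=118: (3,2) not in TLB -> MISS, insert
vaddr=16: (0,2) in TLB -> HIT
vaddr=118: (3,2) in TLB -> HIT

Answer: MISS HIT MISS HIT HIT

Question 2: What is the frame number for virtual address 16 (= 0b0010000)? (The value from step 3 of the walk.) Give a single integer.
Answer: 68

Derivation:
vaddr = 16: l1_idx=0, l2_idx=2
L1[0] = 3; L2[3][2] = 68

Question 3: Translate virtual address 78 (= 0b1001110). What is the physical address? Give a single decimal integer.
Answer: 342

Derivation:
vaddr = 78 = 0b1001110
Split: l1_idx=2, l2_idx=1, offset=6
L1[2] = 1
L2[1][1] = 42
paddr = 42 * 8 + 6 = 342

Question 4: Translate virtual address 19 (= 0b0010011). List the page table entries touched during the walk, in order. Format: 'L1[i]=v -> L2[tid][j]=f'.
vaddr = 19 = 0b0010011
Split: l1_idx=0, l2_idx=2, offset=3

Answer: L1[0]=3 -> L2[3][2]=68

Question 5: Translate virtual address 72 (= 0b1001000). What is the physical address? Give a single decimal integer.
vaddr = 72 = 0b1001000
Split: l1_idx=2, l2_idx=1, offset=0
L1[2] = 1
L2[1][1] = 42
paddr = 42 * 8 + 0 = 336

Answer: 336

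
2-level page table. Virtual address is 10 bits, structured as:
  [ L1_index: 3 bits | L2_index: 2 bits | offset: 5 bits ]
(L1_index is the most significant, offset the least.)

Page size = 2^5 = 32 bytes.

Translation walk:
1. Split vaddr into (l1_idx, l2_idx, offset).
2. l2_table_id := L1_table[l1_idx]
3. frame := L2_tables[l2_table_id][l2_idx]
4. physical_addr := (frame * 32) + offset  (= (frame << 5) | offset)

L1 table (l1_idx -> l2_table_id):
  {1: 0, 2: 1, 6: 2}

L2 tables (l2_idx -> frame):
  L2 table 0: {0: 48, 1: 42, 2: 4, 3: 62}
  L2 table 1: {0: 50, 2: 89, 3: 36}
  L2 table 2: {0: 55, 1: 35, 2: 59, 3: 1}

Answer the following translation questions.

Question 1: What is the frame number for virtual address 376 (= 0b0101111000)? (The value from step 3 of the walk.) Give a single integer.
Answer: 36

Derivation:
vaddr = 376: l1_idx=2, l2_idx=3
L1[2] = 1; L2[1][3] = 36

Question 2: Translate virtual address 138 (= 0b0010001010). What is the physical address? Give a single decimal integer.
Answer: 1546

Derivation:
vaddr = 138 = 0b0010001010
Split: l1_idx=1, l2_idx=0, offset=10
L1[1] = 0
L2[0][0] = 48
paddr = 48 * 32 + 10 = 1546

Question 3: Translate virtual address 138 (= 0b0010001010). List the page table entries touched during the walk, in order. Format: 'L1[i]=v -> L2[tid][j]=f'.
Answer: L1[1]=0 -> L2[0][0]=48

Derivation:
vaddr = 138 = 0b0010001010
Split: l1_idx=1, l2_idx=0, offset=10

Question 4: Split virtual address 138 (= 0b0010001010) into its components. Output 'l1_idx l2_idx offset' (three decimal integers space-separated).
vaddr = 138 = 0b0010001010
  top 3 bits -> l1_idx = 1
  next 2 bits -> l2_idx = 0
  bottom 5 bits -> offset = 10

Answer: 1 0 10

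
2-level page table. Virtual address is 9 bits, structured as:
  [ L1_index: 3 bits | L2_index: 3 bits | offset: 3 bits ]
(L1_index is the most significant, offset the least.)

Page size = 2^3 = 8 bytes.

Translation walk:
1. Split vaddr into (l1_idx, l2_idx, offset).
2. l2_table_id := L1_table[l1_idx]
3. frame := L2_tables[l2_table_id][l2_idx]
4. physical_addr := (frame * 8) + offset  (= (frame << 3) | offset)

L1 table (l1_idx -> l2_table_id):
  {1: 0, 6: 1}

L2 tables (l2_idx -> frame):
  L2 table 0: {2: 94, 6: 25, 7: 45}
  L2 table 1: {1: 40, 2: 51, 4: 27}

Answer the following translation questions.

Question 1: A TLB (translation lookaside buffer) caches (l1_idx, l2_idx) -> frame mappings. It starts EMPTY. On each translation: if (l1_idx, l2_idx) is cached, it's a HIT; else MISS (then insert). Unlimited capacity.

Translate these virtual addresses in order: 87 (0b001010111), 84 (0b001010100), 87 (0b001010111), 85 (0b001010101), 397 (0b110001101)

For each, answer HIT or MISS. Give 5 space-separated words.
Answer: MISS HIT HIT HIT MISS

Derivation:
vaddr=87: (1,2) not in TLB -> MISS, insert
vaddr=84: (1,2) in TLB -> HIT
vaddr=87: (1,2) in TLB -> HIT
vaddr=85: (1,2) in TLB -> HIT
vaddr=397: (6,1) not in TLB -> MISS, insert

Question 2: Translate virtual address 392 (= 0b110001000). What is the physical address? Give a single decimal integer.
Answer: 320

Derivation:
vaddr = 392 = 0b110001000
Split: l1_idx=6, l2_idx=1, offset=0
L1[6] = 1
L2[1][1] = 40
paddr = 40 * 8 + 0 = 320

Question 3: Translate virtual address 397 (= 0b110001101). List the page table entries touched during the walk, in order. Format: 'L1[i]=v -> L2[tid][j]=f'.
vaddr = 397 = 0b110001101
Split: l1_idx=6, l2_idx=1, offset=5

Answer: L1[6]=1 -> L2[1][1]=40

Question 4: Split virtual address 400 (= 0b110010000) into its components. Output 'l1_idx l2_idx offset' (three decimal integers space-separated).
Answer: 6 2 0

Derivation:
vaddr = 400 = 0b110010000
  top 3 bits -> l1_idx = 6
  next 3 bits -> l2_idx = 2
  bottom 3 bits -> offset = 0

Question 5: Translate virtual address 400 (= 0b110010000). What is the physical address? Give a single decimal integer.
vaddr = 400 = 0b110010000
Split: l1_idx=6, l2_idx=2, offset=0
L1[6] = 1
L2[1][2] = 51
paddr = 51 * 8 + 0 = 408

Answer: 408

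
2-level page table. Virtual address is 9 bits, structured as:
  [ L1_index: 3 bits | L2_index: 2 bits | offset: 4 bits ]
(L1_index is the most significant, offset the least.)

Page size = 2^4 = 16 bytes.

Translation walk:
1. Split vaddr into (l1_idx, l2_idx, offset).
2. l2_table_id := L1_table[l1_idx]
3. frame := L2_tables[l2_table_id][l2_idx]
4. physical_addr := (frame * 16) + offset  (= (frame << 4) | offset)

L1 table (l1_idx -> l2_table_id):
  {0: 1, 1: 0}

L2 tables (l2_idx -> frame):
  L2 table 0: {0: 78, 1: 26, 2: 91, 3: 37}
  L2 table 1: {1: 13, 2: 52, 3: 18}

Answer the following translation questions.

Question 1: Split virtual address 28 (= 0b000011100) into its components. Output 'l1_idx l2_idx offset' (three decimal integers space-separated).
vaddr = 28 = 0b000011100
  top 3 bits -> l1_idx = 0
  next 2 bits -> l2_idx = 1
  bottom 4 bits -> offset = 12

Answer: 0 1 12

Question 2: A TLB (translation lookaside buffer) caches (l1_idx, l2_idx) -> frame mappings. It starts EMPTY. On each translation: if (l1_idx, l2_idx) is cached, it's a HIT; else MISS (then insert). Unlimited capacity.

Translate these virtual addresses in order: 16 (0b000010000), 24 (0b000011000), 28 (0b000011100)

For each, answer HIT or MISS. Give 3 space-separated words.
Answer: MISS HIT HIT

Derivation:
vaddr=16: (0,1) not in TLB -> MISS, insert
vaddr=24: (0,1) in TLB -> HIT
vaddr=28: (0,1) in TLB -> HIT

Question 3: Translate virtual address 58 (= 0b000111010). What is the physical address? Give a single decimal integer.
Answer: 298

Derivation:
vaddr = 58 = 0b000111010
Split: l1_idx=0, l2_idx=3, offset=10
L1[0] = 1
L2[1][3] = 18
paddr = 18 * 16 + 10 = 298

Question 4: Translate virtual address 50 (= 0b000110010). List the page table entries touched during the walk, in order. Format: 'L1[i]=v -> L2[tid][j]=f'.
vaddr = 50 = 0b000110010
Split: l1_idx=0, l2_idx=3, offset=2

Answer: L1[0]=1 -> L2[1][3]=18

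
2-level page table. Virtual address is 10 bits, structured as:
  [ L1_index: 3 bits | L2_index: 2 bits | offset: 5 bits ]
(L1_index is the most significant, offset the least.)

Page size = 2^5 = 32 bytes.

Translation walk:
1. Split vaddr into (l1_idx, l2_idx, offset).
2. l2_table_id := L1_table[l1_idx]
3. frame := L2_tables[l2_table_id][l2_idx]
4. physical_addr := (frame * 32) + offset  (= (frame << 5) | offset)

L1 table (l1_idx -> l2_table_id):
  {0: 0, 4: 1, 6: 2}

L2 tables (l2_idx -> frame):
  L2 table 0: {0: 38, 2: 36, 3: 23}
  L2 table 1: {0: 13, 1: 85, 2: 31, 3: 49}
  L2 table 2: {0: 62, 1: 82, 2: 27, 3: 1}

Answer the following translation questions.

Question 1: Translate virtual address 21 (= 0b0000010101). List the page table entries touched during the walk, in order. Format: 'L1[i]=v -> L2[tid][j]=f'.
vaddr = 21 = 0b0000010101
Split: l1_idx=0, l2_idx=0, offset=21

Answer: L1[0]=0 -> L2[0][0]=38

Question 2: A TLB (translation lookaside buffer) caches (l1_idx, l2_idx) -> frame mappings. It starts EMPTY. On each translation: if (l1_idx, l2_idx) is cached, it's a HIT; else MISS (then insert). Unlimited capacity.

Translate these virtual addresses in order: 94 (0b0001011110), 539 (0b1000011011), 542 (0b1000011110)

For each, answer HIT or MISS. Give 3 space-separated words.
vaddr=94: (0,2) not in TLB -> MISS, insert
vaddr=539: (4,0) not in TLB -> MISS, insert
vaddr=542: (4,0) in TLB -> HIT

Answer: MISS MISS HIT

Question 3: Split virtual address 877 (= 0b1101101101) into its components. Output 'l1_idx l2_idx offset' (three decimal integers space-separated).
Answer: 6 3 13

Derivation:
vaddr = 877 = 0b1101101101
  top 3 bits -> l1_idx = 6
  next 2 bits -> l2_idx = 3
  bottom 5 bits -> offset = 13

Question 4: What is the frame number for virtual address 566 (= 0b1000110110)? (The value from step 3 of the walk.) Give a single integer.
Answer: 85

Derivation:
vaddr = 566: l1_idx=4, l2_idx=1
L1[4] = 1; L2[1][1] = 85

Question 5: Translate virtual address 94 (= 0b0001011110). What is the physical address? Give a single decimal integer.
vaddr = 94 = 0b0001011110
Split: l1_idx=0, l2_idx=2, offset=30
L1[0] = 0
L2[0][2] = 36
paddr = 36 * 32 + 30 = 1182

Answer: 1182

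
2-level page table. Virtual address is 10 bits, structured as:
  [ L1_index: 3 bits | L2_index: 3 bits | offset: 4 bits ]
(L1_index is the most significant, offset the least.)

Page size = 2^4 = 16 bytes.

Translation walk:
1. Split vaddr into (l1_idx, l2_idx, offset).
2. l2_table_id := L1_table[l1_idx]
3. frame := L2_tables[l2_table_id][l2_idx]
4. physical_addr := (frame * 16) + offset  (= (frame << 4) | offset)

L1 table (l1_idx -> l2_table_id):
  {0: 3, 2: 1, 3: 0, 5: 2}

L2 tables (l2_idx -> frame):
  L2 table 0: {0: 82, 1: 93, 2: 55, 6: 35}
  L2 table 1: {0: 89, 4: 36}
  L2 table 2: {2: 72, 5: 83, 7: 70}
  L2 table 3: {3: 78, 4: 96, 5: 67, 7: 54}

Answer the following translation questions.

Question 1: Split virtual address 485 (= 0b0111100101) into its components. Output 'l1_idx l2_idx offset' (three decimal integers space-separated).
vaddr = 485 = 0b0111100101
  top 3 bits -> l1_idx = 3
  next 3 bits -> l2_idx = 6
  bottom 4 bits -> offset = 5

Answer: 3 6 5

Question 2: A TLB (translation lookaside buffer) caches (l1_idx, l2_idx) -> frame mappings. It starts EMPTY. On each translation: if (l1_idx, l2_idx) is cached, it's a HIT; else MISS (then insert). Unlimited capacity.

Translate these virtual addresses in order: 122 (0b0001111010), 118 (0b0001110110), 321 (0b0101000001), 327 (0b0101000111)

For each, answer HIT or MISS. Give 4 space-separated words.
Answer: MISS HIT MISS HIT

Derivation:
vaddr=122: (0,7) not in TLB -> MISS, insert
vaddr=118: (0,7) in TLB -> HIT
vaddr=321: (2,4) not in TLB -> MISS, insert
vaddr=327: (2,4) in TLB -> HIT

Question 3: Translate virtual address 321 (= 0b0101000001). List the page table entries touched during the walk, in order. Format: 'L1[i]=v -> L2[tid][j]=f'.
vaddr = 321 = 0b0101000001
Split: l1_idx=2, l2_idx=4, offset=1

Answer: L1[2]=1 -> L2[1][4]=36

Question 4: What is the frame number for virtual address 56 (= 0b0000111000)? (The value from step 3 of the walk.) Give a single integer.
Answer: 78

Derivation:
vaddr = 56: l1_idx=0, l2_idx=3
L1[0] = 3; L2[3][3] = 78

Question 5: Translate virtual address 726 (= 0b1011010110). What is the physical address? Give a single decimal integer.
vaddr = 726 = 0b1011010110
Split: l1_idx=5, l2_idx=5, offset=6
L1[5] = 2
L2[2][5] = 83
paddr = 83 * 16 + 6 = 1334

Answer: 1334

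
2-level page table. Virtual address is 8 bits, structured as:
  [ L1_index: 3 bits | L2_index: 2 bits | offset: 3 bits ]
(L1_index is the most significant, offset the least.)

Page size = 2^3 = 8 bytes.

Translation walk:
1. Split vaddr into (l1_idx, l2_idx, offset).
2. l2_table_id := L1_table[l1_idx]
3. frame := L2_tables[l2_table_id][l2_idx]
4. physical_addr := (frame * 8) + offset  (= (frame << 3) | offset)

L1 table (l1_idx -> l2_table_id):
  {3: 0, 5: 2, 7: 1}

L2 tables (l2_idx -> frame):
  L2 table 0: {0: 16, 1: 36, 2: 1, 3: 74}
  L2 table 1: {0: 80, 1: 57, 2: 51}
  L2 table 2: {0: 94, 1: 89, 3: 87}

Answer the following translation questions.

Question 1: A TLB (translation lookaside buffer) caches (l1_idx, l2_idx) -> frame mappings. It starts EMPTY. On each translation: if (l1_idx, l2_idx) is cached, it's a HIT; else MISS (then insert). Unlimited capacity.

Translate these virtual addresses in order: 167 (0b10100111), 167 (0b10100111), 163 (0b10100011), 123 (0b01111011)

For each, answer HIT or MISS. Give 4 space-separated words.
vaddr=167: (5,0) not in TLB -> MISS, insert
vaddr=167: (5,0) in TLB -> HIT
vaddr=163: (5,0) in TLB -> HIT
vaddr=123: (3,3) not in TLB -> MISS, insert

Answer: MISS HIT HIT MISS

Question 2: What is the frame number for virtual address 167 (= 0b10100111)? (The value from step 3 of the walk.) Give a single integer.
Answer: 94

Derivation:
vaddr = 167: l1_idx=5, l2_idx=0
L1[5] = 2; L2[2][0] = 94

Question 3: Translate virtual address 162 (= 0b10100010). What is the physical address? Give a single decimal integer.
Answer: 754

Derivation:
vaddr = 162 = 0b10100010
Split: l1_idx=5, l2_idx=0, offset=2
L1[5] = 2
L2[2][0] = 94
paddr = 94 * 8 + 2 = 754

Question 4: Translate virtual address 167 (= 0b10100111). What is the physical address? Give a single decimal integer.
Answer: 759

Derivation:
vaddr = 167 = 0b10100111
Split: l1_idx=5, l2_idx=0, offset=7
L1[5] = 2
L2[2][0] = 94
paddr = 94 * 8 + 7 = 759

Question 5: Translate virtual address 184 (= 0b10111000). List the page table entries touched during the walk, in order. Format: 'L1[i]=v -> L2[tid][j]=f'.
Answer: L1[5]=2 -> L2[2][3]=87

Derivation:
vaddr = 184 = 0b10111000
Split: l1_idx=5, l2_idx=3, offset=0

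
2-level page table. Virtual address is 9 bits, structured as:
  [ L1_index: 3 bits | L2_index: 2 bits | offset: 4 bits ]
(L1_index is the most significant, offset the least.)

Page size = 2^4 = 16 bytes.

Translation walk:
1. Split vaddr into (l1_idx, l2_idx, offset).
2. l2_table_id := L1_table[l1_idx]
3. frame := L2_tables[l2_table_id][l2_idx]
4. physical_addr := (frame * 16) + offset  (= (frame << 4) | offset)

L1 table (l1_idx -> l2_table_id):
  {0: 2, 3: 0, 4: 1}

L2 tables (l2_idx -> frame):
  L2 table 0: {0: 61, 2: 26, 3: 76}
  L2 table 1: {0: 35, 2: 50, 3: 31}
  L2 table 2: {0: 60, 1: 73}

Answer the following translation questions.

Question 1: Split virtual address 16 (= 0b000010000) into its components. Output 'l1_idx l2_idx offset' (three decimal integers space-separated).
Answer: 0 1 0

Derivation:
vaddr = 16 = 0b000010000
  top 3 bits -> l1_idx = 0
  next 2 bits -> l2_idx = 1
  bottom 4 bits -> offset = 0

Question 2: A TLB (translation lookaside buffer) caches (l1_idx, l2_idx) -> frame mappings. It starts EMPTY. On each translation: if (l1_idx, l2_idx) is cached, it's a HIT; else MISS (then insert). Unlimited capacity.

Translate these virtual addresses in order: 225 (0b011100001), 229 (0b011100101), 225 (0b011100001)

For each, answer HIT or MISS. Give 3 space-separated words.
vaddr=225: (3,2) not in TLB -> MISS, insert
vaddr=229: (3,2) in TLB -> HIT
vaddr=225: (3,2) in TLB -> HIT

Answer: MISS HIT HIT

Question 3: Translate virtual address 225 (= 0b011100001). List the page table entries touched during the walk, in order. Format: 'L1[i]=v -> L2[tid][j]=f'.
Answer: L1[3]=0 -> L2[0][2]=26

Derivation:
vaddr = 225 = 0b011100001
Split: l1_idx=3, l2_idx=2, offset=1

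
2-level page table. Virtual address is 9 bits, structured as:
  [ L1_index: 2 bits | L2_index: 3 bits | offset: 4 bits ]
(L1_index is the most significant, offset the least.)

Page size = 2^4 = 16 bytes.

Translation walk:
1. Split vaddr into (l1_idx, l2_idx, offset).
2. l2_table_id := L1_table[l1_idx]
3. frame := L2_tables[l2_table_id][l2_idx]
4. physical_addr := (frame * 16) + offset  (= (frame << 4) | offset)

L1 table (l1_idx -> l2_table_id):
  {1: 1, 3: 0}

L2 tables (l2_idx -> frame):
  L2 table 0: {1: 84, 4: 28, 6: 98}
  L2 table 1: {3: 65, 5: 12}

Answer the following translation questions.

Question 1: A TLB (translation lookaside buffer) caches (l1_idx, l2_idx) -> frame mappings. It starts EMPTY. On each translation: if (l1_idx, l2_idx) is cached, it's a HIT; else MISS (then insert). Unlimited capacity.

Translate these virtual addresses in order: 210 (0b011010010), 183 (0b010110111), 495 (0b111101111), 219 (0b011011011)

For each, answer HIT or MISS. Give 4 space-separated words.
vaddr=210: (1,5) not in TLB -> MISS, insert
vaddr=183: (1,3) not in TLB -> MISS, insert
vaddr=495: (3,6) not in TLB -> MISS, insert
vaddr=219: (1,5) in TLB -> HIT

Answer: MISS MISS MISS HIT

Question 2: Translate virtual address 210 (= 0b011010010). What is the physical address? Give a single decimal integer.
Answer: 194

Derivation:
vaddr = 210 = 0b011010010
Split: l1_idx=1, l2_idx=5, offset=2
L1[1] = 1
L2[1][5] = 12
paddr = 12 * 16 + 2 = 194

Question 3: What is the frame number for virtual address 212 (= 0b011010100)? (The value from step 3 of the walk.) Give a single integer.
Answer: 12

Derivation:
vaddr = 212: l1_idx=1, l2_idx=5
L1[1] = 1; L2[1][5] = 12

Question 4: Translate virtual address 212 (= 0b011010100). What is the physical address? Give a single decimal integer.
Answer: 196

Derivation:
vaddr = 212 = 0b011010100
Split: l1_idx=1, l2_idx=5, offset=4
L1[1] = 1
L2[1][5] = 12
paddr = 12 * 16 + 4 = 196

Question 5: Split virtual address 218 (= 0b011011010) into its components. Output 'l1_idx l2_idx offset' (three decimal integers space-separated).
vaddr = 218 = 0b011011010
  top 2 bits -> l1_idx = 1
  next 3 bits -> l2_idx = 5
  bottom 4 bits -> offset = 10

Answer: 1 5 10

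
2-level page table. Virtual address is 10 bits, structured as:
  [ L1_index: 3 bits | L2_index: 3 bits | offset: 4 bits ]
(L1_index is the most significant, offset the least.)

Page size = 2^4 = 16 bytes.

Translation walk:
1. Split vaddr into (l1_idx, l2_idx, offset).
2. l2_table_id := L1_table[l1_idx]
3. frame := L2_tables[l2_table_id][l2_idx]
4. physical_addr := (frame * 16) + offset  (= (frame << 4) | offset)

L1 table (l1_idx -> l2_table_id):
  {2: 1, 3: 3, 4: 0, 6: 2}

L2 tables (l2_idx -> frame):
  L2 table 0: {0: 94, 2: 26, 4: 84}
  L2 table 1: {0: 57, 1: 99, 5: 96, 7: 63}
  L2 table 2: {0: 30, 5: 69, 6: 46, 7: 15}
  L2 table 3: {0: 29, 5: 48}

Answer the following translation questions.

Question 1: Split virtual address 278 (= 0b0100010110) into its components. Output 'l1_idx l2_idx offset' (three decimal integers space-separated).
vaddr = 278 = 0b0100010110
  top 3 bits -> l1_idx = 2
  next 3 bits -> l2_idx = 1
  bottom 4 bits -> offset = 6

Answer: 2 1 6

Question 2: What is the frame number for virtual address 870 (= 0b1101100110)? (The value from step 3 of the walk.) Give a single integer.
vaddr = 870: l1_idx=6, l2_idx=6
L1[6] = 2; L2[2][6] = 46

Answer: 46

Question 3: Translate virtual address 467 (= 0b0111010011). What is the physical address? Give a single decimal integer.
vaddr = 467 = 0b0111010011
Split: l1_idx=3, l2_idx=5, offset=3
L1[3] = 3
L2[3][5] = 48
paddr = 48 * 16 + 3 = 771

Answer: 771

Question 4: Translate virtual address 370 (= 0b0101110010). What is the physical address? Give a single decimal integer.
Answer: 1010

Derivation:
vaddr = 370 = 0b0101110010
Split: l1_idx=2, l2_idx=7, offset=2
L1[2] = 1
L2[1][7] = 63
paddr = 63 * 16 + 2 = 1010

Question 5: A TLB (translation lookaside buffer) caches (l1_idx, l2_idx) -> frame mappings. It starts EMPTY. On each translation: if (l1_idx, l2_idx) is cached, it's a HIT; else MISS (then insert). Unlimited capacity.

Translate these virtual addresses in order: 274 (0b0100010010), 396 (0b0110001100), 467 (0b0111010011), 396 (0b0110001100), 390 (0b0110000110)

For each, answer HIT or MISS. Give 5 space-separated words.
Answer: MISS MISS MISS HIT HIT

Derivation:
vaddr=274: (2,1) not in TLB -> MISS, insert
vaddr=396: (3,0) not in TLB -> MISS, insert
vaddr=467: (3,5) not in TLB -> MISS, insert
vaddr=396: (3,0) in TLB -> HIT
vaddr=390: (3,0) in TLB -> HIT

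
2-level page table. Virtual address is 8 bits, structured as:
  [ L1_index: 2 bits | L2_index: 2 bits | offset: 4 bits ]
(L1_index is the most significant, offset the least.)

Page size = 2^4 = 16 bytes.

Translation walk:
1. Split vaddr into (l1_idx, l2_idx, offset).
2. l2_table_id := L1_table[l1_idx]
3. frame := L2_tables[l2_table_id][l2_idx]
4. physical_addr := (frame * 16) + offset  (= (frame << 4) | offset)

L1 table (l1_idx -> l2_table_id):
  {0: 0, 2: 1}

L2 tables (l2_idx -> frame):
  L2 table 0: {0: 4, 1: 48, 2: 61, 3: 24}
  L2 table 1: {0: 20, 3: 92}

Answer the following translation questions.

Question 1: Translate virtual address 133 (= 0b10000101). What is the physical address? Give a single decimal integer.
Answer: 325

Derivation:
vaddr = 133 = 0b10000101
Split: l1_idx=2, l2_idx=0, offset=5
L1[2] = 1
L2[1][0] = 20
paddr = 20 * 16 + 5 = 325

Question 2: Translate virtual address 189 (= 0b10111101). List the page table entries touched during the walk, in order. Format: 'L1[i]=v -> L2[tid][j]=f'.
vaddr = 189 = 0b10111101
Split: l1_idx=2, l2_idx=3, offset=13

Answer: L1[2]=1 -> L2[1][3]=92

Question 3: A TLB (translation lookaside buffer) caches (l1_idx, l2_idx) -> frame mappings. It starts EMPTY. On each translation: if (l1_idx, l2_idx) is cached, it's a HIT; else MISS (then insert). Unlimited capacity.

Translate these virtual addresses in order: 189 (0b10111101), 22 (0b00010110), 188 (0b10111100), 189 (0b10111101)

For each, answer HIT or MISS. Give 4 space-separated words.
Answer: MISS MISS HIT HIT

Derivation:
vaddr=189: (2,3) not in TLB -> MISS, insert
vaddr=22: (0,1) not in TLB -> MISS, insert
vaddr=188: (2,3) in TLB -> HIT
vaddr=189: (2,3) in TLB -> HIT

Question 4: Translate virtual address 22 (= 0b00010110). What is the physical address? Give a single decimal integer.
vaddr = 22 = 0b00010110
Split: l1_idx=0, l2_idx=1, offset=6
L1[0] = 0
L2[0][1] = 48
paddr = 48 * 16 + 6 = 774

Answer: 774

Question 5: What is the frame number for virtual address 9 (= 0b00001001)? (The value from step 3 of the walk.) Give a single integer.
vaddr = 9: l1_idx=0, l2_idx=0
L1[0] = 0; L2[0][0] = 4

Answer: 4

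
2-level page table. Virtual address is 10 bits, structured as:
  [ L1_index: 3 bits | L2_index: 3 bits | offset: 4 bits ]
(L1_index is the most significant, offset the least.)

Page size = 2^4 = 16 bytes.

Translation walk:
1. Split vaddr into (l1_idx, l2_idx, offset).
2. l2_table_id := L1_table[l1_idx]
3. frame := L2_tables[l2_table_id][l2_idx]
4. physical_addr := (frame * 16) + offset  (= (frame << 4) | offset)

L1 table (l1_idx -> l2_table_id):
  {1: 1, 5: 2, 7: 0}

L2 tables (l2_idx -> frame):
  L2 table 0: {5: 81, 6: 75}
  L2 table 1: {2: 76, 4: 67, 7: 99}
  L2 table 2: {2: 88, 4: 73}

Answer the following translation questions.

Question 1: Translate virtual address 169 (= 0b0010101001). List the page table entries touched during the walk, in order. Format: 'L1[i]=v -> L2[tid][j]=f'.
Answer: L1[1]=1 -> L2[1][2]=76

Derivation:
vaddr = 169 = 0b0010101001
Split: l1_idx=1, l2_idx=2, offset=9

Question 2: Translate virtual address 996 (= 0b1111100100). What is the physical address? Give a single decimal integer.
vaddr = 996 = 0b1111100100
Split: l1_idx=7, l2_idx=6, offset=4
L1[7] = 0
L2[0][6] = 75
paddr = 75 * 16 + 4 = 1204

Answer: 1204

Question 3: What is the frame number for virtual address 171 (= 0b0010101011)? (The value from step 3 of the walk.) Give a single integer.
Answer: 76

Derivation:
vaddr = 171: l1_idx=1, l2_idx=2
L1[1] = 1; L2[1][2] = 76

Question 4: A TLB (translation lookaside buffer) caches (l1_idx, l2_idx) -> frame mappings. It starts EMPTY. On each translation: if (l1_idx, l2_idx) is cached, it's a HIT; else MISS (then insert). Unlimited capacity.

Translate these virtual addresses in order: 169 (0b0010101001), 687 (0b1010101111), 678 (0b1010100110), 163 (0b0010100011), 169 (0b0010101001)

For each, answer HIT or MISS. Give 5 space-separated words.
Answer: MISS MISS HIT HIT HIT

Derivation:
vaddr=169: (1,2) not in TLB -> MISS, insert
vaddr=687: (5,2) not in TLB -> MISS, insert
vaddr=678: (5,2) in TLB -> HIT
vaddr=163: (1,2) in TLB -> HIT
vaddr=169: (1,2) in TLB -> HIT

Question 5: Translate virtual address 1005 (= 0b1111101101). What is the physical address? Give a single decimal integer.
vaddr = 1005 = 0b1111101101
Split: l1_idx=7, l2_idx=6, offset=13
L1[7] = 0
L2[0][6] = 75
paddr = 75 * 16 + 13 = 1213

Answer: 1213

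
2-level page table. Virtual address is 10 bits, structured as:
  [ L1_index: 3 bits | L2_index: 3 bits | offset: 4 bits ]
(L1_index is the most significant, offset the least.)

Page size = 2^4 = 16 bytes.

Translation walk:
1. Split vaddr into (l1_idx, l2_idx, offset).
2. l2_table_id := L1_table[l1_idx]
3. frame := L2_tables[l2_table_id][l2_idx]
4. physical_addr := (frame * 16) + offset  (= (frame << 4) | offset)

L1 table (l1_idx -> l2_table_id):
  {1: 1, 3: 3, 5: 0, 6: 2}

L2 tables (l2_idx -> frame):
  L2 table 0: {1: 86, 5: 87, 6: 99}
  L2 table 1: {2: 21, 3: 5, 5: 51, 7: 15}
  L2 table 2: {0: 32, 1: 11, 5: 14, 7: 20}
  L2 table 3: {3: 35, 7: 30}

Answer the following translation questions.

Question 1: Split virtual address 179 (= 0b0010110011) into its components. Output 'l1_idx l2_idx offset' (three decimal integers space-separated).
Answer: 1 3 3

Derivation:
vaddr = 179 = 0b0010110011
  top 3 bits -> l1_idx = 1
  next 3 bits -> l2_idx = 3
  bottom 4 bits -> offset = 3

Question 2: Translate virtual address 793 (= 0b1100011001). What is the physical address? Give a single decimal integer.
Answer: 185

Derivation:
vaddr = 793 = 0b1100011001
Split: l1_idx=6, l2_idx=1, offset=9
L1[6] = 2
L2[2][1] = 11
paddr = 11 * 16 + 9 = 185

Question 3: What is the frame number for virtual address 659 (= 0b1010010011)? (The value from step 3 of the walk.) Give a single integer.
Answer: 86

Derivation:
vaddr = 659: l1_idx=5, l2_idx=1
L1[5] = 0; L2[0][1] = 86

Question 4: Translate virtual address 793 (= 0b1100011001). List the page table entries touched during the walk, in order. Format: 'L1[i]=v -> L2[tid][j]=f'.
Answer: L1[6]=2 -> L2[2][1]=11

Derivation:
vaddr = 793 = 0b1100011001
Split: l1_idx=6, l2_idx=1, offset=9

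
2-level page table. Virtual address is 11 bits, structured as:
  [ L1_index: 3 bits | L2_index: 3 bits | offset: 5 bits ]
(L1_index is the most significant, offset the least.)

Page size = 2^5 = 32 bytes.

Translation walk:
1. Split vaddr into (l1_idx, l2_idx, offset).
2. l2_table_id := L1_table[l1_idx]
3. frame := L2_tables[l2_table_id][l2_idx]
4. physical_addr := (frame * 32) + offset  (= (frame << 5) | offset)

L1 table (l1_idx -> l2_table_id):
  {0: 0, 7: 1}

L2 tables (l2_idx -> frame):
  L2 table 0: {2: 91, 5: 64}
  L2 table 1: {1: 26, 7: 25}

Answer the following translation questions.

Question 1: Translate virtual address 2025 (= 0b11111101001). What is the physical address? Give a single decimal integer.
vaddr = 2025 = 0b11111101001
Split: l1_idx=7, l2_idx=7, offset=9
L1[7] = 1
L2[1][7] = 25
paddr = 25 * 32 + 9 = 809

Answer: 809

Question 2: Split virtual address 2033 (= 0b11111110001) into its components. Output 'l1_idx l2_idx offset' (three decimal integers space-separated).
Answer: 7 7 17

Derivation:
vaddr = 2033 = 0b11111110001
  top 3 bits -> l1_idx = 7
  next 3 bits -> l2_idx = 7
  bottom 5 bits -> offset = 17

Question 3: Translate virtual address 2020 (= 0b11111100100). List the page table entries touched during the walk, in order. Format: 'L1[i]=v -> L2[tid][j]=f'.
Answer: L1[7]=1 -> L2[1][7]=25

Derivation:
vaddr = 2020 = 0b11111100100
Split: l1_idx=7, l2_idx=7, offset=4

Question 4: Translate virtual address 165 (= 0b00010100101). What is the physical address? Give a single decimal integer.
vaddr = 165 = 0b00010100101
Split: l1_idx=0, l2_idx=5, offset=5
L1[0] = 0
L2[0][5] = 64
paddr = 64 * 32 + 5 = 2053

Answer: 2053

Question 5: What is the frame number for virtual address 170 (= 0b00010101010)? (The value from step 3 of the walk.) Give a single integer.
vaddr = 170: l1_idx=0, l2_idx=5
L1[0] = 0; L2[0][5] = 64

Answer: 64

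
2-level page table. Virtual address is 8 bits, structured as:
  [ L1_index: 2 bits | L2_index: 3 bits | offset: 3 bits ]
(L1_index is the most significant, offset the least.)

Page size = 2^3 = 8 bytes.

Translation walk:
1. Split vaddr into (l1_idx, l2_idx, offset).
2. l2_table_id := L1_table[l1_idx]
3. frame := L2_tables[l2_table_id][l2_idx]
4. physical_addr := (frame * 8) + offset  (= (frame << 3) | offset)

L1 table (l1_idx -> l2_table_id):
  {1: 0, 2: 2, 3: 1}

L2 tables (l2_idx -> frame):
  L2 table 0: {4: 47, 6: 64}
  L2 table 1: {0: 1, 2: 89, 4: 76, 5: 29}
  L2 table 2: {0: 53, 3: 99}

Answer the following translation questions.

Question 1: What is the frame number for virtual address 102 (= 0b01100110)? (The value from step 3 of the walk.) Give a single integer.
vaddr = 102: l1_idx=1, l2_idx=4
L1[1] = 0; L2[0][4] = 47

Answer: 47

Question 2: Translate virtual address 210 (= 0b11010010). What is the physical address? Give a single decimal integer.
vaddr = 210 = 0b11010010
Split: l1_idx=3, l2_idx=2, offset=2
L1[3] = 1
L2[1][2] = 89
paddr = 89 * 8 + 2 = 714

Answer: 714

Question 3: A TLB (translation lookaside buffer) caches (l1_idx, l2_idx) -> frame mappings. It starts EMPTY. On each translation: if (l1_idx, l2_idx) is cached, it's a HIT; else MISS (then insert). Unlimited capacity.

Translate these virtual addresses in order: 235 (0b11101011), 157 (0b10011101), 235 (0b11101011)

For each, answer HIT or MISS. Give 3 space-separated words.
Answer: MISS MISS HIT

Derivation:
vaddr=235: (3,5) not in TLB -> MISS, insert
vaddr=157: (2,3) not in TLB -> MISS, insert
vaddr=235: (3,5) in TLB -> HIT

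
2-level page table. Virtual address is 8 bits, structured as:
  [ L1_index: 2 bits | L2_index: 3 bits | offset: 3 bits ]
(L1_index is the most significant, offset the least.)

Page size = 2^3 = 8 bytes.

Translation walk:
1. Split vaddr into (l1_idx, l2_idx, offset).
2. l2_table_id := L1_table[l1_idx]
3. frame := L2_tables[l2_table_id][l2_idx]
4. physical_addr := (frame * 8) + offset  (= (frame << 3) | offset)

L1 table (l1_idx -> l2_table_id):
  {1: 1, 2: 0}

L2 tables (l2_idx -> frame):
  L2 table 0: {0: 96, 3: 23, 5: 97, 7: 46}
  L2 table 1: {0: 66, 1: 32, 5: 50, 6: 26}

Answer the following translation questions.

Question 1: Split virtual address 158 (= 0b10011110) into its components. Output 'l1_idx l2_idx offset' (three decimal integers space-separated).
Answer: 2 3 6

Derivation:
vaddr = 158 = 0b10011110
  top 2 bits -> l1_idx = 2
  next 3 bits -> l2_idx = 3
  bottom 3 bits -> offset = 6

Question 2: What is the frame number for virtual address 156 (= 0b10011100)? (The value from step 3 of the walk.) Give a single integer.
Answer: 23

Derivation:
vaddr = 156: l1_idx=2, l2_idx=3
L1[2] = 0; L2[0][3] = 23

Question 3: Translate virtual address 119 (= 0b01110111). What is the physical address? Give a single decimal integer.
Answer: 215

Derivation:
vaddr = 119 = 0b01110111
Split: l1_idx=1, l2_idx=6, offset=7
L1[1] = 1
L2[1][6] = 26
paddr = 26 * 8 + 7 = 215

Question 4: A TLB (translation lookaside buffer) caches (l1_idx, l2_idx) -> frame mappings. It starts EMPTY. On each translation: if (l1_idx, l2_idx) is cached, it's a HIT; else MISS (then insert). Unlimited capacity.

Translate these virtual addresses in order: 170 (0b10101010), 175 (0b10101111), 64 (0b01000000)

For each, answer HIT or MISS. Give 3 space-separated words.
vaddr=170: (2,5) not in TLB -> MISS, insert
vaddr=175: (2,5) in TLB -> HIT
vaddr=64: (1,0) not in TLB -> MISS, insert

Answer: MISS HIT MISS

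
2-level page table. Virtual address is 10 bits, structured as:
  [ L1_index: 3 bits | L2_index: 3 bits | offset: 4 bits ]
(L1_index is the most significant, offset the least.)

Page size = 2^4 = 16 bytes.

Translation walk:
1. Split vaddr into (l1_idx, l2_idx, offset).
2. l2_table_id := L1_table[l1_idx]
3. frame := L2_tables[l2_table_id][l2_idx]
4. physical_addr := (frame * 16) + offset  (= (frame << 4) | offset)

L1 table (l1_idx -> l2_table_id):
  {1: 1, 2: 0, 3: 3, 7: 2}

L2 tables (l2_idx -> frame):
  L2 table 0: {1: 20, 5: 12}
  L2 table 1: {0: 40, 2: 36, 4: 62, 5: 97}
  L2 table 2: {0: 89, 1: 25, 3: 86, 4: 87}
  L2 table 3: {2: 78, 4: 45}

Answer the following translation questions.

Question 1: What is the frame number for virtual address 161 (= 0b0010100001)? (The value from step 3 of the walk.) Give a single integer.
Answer: 36

Derivation:
vaddr = 161: l1_idx=1, l2_idx=2
L1[1] = 1; L2[1][2] = 36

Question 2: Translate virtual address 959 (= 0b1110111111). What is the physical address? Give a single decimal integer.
Answer: 1391

Derivation:
vaddr = 959 = 0b1110111111
Split: l1_idx=7, l2_idx=3, offset=15
L1[7] = 2
L2[2][3] = 86
paddr = 86 * 16 + 15 = 1391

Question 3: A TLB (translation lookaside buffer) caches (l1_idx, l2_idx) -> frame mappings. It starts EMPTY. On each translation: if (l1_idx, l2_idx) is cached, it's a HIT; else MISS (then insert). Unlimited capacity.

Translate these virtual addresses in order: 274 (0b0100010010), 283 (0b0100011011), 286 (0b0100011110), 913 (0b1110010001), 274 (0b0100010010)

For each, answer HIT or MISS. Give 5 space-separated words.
Answer: MISS HIT HIT MISS HIT

Derivation:
vaddr=274: (2,1) not in TLB -> MISS, insert
vaddr=283: (2,1) in TLB -> HIT
vaddr=286: (2,1) in TLB -> HIT
vaddr=913: (7,1) not in TLB -> MISS, insert
vaddr=274: (2,1) in TLB -> HIT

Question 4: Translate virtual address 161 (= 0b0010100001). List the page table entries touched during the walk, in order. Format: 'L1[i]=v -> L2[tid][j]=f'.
vaddr = 161 = 0b0010100001
Split: l1_idx=1, l2_idx=2, offset=1

Answer: L1[1]=1 -> L2[1][2]=36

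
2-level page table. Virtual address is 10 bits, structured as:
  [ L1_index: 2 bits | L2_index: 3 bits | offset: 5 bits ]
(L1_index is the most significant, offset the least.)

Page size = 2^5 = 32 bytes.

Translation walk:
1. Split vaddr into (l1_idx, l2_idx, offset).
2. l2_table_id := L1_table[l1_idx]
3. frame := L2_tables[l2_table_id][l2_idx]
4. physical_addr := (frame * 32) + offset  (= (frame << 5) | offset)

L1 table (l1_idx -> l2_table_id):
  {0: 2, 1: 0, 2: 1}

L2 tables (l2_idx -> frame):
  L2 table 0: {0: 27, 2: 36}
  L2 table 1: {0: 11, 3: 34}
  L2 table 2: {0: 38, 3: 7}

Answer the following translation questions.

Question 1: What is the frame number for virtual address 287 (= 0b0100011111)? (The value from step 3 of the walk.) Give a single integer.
vaddr = 287: l1_idx=1, l2_idx=0
L1[1] = 0; L2[0][0] = 27

Answer: 27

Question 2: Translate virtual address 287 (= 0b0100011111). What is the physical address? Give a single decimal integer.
Answer: 895

Derivation:
vaddr = 287 = 0b0100011111
Split: l1_idx=1, l2_idx=0, offset=31
L1[1] = 0
L2[0][0] = 27
paddr = 27 * 32 + 31 = 895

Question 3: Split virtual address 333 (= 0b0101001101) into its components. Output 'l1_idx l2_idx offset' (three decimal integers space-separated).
Answer: 1 2 13

Derivation:
vaddr = 333 = 0b0101001101
  top 2 bits -> l1_idx = 1
  next 3 bits -> l2_idx = 2
  bottom 5 bits -> offset = 13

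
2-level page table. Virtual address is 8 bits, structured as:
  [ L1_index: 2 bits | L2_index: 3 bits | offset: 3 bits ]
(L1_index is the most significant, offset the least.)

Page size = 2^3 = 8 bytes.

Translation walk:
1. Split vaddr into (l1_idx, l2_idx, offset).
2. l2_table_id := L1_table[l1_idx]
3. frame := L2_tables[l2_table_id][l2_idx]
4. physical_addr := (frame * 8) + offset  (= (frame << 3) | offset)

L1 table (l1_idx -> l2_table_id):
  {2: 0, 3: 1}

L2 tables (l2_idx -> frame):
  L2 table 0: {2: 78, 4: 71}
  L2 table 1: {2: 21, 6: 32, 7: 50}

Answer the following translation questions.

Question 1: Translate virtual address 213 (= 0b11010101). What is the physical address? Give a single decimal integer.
Answer: 173

Derivation:
vaddr = 213 = 0b11010101
Split: l1_idx=3, l2_idx=2, offset=5
L1[3] = 1
L2[1][2] = 21
paddr = 21 * 8 + 5 = 173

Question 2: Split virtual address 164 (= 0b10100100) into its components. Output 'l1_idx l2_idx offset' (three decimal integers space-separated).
Answer: 2 4 4

Derivation:
vaddr = 164 = 0b10100100
  top 2 bits -> l1_idx = 2
  next 3 bits -> l2_idx = 4
  bottom 3 bits -> offset = 4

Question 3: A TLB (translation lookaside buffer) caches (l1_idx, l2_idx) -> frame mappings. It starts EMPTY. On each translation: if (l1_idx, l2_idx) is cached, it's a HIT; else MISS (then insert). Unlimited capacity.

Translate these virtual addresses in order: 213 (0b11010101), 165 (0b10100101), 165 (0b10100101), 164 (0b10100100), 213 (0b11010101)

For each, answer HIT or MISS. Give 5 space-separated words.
vaddr=213: (3,2) not in TLB -> MISS, insert
vaddr=165: (2,4) not in TLB -> MISS, insert
vaddr=165: (2,4) in TLB -> HIT
vaddr=164: (2,4) in TLB -> HIT
vaddr=213: (3,2) in TLB -> HIT

Answer: MISS MISS HIT HIT HIT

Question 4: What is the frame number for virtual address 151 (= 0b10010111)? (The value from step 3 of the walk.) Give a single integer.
Answer: 78

Derivation:
vaddr = 151: l1_idx=2, l2_idx=2
L1[2] = 0; L2[0][2] = 78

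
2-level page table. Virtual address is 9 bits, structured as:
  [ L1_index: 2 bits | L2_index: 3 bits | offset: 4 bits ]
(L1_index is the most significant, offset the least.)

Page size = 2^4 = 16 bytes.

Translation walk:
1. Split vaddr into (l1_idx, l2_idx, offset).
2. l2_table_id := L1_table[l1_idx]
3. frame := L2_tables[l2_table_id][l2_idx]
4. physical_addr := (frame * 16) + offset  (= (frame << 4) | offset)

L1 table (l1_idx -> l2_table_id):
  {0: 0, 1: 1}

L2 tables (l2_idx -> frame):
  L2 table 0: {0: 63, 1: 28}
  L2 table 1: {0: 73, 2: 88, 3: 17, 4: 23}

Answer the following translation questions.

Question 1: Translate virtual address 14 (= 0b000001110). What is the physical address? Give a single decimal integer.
vaddr = 14 = 0b000001110
Split: l1_idx=0, l2_idx=0, offset=14
L1[0] = 0
L2[0][0] = 63
paddr = 63 * 16 + 14 = 1022

Answer: 1022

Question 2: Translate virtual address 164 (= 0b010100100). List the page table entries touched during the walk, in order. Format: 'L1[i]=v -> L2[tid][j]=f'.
vaddr = 164 = 0b010100100
Split: l1_idx=1, l2_idx=2, offset=4

Answer: L1[1]=1 -> L2[1][2]=88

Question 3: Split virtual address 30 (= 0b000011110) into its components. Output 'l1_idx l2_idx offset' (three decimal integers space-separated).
Answer: 0 1 14

Derivation:
vaddr = 30 = 0b000011110
  top 2 bits -> l1_idx = 0
  next 3 bits -> l2_idx = 1
  bottom 4 bits -> offset = 14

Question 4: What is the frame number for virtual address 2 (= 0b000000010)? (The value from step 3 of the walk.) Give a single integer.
vaddr = 2: l1_idx=0, l2_idx=0
L1[0] = 0; L2[0][0] = 63

Answer: 63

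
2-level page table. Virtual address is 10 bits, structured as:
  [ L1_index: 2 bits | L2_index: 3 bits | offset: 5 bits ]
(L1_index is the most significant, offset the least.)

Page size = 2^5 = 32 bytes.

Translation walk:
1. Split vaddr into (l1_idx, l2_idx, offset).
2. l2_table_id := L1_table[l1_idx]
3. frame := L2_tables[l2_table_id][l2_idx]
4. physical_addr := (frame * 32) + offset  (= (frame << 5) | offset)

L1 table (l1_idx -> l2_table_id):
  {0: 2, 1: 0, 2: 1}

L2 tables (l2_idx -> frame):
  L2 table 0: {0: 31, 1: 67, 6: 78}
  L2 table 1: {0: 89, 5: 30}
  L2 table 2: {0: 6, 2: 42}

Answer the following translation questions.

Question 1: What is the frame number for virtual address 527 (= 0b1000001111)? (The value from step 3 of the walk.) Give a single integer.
Answer: 89

Derivation:
vaddr = 527: l1_idx=2, l2_idx=0
L1[2] = 1; L2[1][0] = 89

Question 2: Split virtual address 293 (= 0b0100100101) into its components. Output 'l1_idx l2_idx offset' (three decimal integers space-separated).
Answer: 1 1 5

Derivation:
vaddr = 293 = 0b0100100101
  top 2 bits -> l1_idx = 1
  next 3 bits -> l2_idx = 1
  bottom 5 bits -> offset = 5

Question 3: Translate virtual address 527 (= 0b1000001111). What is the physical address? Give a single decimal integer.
Answer: 2863

Derivation:
vaddr = 527 = 0b1000001111
Split: l1_idx=2, l2_idx=0, offset=15
L1[2] = 1
L2[1][0] = 89
paddr = 89 * 32 + 15 = 2863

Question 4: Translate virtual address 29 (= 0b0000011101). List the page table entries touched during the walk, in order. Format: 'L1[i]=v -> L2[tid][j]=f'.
vaddr = 29 = 0b0000011101
Split: l1_idx=0, l2_idx=0, offset=29

Answer: L1[0]=2 -> L2[2][0]=6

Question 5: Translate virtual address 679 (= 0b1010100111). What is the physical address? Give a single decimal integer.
vaddr = 679 = 0b1010100111
Split: l1_idx=2, l2_idx=5, offset=7
L1[2] = 1
L2[1][5] = 30
paddr = 30 * 32 + 7 = 967

Answer: 967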